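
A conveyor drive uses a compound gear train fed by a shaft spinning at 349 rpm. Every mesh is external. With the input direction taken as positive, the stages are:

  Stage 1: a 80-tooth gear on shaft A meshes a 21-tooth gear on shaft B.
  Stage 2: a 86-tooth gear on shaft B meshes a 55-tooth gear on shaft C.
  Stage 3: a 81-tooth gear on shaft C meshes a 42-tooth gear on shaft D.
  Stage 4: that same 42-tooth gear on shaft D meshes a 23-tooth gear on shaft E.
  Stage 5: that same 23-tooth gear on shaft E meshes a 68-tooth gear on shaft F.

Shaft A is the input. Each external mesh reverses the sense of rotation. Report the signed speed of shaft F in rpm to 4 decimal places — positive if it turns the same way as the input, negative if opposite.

-2476.3270 rpm (opposite to input, |ω| = 2476.3270 rpm)

Stage 1 [80T→21T]: ω = 349.0000×80/21 = 1329.5238 rpm, dir flips to −; running = −1329.5238
Stage 2 [86T→55T]: ω = 1329.5238×86/55 = 2078.8918 rpm, dir flips to +; running = +2078.8918
Stage 3 [81T→42T]: ω = 2078.8918×81/42 = 4009.2913 rpm, dir flips to −; running = −4009.2913
Stage 4 [42T→23T]: ω = 4009.2913×42/23 = 7321.3145 rpm, dir flips to +; running = +7321.3145
Stage 5 [23T→68T]: ω = 7321.3145×23/68 = 2476.3270 rpm, dir flips to −; running = −2476.3270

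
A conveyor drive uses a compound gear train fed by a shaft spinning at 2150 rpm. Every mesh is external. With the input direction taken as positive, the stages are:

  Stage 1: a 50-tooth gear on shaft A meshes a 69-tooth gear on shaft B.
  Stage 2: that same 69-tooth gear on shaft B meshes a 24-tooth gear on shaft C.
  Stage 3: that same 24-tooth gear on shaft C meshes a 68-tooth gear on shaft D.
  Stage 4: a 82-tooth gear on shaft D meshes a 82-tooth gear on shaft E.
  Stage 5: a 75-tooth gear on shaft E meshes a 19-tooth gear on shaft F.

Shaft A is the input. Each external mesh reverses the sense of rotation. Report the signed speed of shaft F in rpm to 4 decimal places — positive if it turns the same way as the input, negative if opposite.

-6240.3251 rpm (opposite to input, |ω| = 6240.3251 rpm)

Stage 1 [50T→69T]: ω = 2150.0000×50/69 = 1557.9710 rpm, dir flips to −; running = −1557.9710
Stage 2 [69T→24T]: ω = 1557.9710×69/24 = 4479.1667 rpm, dir flips to +; running = +4479.1667
Stage 3 [24T→68T]: ω = 4479.1667×24/68 = 1580.8824 rpm, dir flips to −; running = −1580.8824
Stage 4 [82T→82T]: ω = 1580.8824×82/82 = 1580.8824 rpm, dir flips to +; running = +1580.8824
Stage 5 [75T→19T]: ω = 1580.8824×75/19 = 6240.3251 rpm, dir flips to −; running = −6240.3251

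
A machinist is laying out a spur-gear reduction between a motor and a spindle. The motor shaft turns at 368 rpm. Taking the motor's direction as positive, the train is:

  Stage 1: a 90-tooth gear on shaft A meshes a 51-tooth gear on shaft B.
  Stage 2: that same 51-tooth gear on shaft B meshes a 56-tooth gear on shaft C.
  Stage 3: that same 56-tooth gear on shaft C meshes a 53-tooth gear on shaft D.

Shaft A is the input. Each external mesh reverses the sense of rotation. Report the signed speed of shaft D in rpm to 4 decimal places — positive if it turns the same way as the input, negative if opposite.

-624.9057 rpm (opposite to input, |ω| = 624.9057 rpm)

Stage 1 [90T→51T]: ω = 368.0000×90/51 = 649.4118 rpm, dir flips to −; running = −649.4118
Stage 2 [51T→56T]: ω = 649.4118×51/56 = 591.4286 rpm, dir flips to +; running = +591.4286
Stage 3 [56T→53T]: ω = 591.4286×56/53 = 624.9057 rpm, dir flips to −; running = −624.9057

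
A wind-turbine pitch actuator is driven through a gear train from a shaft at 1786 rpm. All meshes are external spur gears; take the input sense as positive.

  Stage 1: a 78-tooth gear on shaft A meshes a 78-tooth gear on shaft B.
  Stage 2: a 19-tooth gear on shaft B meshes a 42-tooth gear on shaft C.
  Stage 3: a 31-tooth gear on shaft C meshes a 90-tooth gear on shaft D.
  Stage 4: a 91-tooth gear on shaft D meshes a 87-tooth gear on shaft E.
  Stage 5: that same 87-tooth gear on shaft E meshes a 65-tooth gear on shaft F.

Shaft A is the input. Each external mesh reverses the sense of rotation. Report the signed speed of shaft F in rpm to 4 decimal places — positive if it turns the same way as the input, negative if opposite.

Stage 1 [78T→78T]: ω = 1786.0000×78/78 = 1786.0000 rpm, dir flips to −; running = −1786.0000
Stage 2 [19T→42T]: ω = 1786.0000×19/42 = 807.9524 rpm, dir flips to +; running = +807.9524
Stage 3 [31T→90T]: ω = 807.9524×31/90 = 278.2947 rpm, dir flips to −; running = −278.2947
Stage 4 [91T→87T]: ω = 278.2947×91/87 = 291.0899 rpm, dir flips to +; running = +291.0899
Stage 5 [87T→65T]: ω = 291.0899×87/65 = 389.6126 rpm, dir flips to −; running = −389.6126

-389.6126 rpm (opposite to input, |ω| = 389.6126 rpm)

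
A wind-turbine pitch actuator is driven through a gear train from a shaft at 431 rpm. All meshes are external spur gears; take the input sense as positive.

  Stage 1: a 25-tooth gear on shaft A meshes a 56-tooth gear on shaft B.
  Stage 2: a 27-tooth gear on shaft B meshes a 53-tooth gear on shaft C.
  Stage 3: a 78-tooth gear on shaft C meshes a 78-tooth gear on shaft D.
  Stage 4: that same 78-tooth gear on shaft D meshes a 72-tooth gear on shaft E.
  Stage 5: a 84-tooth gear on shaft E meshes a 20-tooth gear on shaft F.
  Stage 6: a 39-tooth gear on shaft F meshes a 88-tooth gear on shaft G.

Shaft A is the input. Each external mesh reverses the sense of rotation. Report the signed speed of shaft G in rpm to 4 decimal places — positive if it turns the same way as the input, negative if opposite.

+197.6562 rpm (same as input, |ω| = 197.6562 rpm)

Stage 1 [25T→56T]: ω = 431.0000×25/56 = 192.4107 rpm, dir flips to −; running = −192.4107
Stage 2 [27T→53T]: ω = 192.4107×27/53 = 98.0206 rpm, dir flips to +; running = +98.0206
Stage 3 [78T→78T]: ω = 98.0206×78/78 = 98.0206 rpm, dir flips to −; running = −98.0206
Stage 4 [78T→72T]: ω = 98.0206×78/72 = 106.1889 rpm, dir flips to +; running = +106.1889
Stage 5 [84T→20T]: ω = 106.1889×84/20 = 445.9935 rpm, dir flips to −; running = −445.9935
Stage 6 [39T→88T]: ω = 445.9935×39/88 = 197.6562 rpm, dir flips to +; running = +197.6562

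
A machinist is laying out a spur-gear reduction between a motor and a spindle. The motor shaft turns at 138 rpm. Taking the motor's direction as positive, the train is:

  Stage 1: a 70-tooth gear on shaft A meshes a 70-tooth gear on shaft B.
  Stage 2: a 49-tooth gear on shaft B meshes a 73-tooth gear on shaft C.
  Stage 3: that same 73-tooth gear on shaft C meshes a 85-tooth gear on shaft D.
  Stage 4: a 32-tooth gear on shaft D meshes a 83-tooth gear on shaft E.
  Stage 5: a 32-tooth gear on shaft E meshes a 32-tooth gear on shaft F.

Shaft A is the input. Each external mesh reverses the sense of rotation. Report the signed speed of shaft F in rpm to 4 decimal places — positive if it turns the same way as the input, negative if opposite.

Stage 1 [70T→70T]: ω = 138.0000×70/70 = 138.0000 rpm, dir flips to −; running = −138.0000
Stage 2 [49T→73T]: ω = 138.0000×49/73 = 92.6301 rpm, dir flips to +; running = +92.6301
Stage 3 [73T→85T]: ω = 92.6301×73/85 = 79.5529 rpm, dir flips to −; running = −79.5529
Stage 4 [32T→83T]: ω = 79.5529×32/83 = 30.6710 rpm, dir flips to +; running = +30.6710
Stage 5 [32T→32T]: ω = 30.6710×32/32 = 30.6710 rpm, dir flips to −; running = −30.6710

-30.6710 rpm (opposite to input, |ω| = 30.6710 rpm)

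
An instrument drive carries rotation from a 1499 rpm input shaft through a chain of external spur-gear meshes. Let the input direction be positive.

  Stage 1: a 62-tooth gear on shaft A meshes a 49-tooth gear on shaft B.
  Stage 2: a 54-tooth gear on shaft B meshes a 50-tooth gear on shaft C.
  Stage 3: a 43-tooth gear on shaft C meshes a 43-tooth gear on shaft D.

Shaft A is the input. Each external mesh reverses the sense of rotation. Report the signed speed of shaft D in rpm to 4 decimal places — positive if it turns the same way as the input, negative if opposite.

Stage 1 [62T→49T]: ω = 1499.0000×62/49 = 1896.6939 rpm, dir flips to −; running = −1896.6939
Stage 2 [54T→50T]: ω = 1896.6939×54/50 = 2048.4294 rpm, dir flips to +; running = +2048.4294
Stage 3 [43T→43T]: ω = 2048.4294×43/43 = 2048.4294 rpm, dir flips to −; running = −2048.4294

-2048.4294 rpm (opposite to input, |ω| = 2048.4294 rpm)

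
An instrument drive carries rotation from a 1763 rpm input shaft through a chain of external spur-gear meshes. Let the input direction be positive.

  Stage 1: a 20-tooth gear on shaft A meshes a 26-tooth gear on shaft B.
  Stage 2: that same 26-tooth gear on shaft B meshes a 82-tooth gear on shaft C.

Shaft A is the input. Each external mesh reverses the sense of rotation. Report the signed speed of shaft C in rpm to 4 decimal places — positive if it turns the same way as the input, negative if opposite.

+430.0000 rpm (same as input, |ω| = 430.0000 rpm)

Stage 1 [20T→26T]: ω = 1763.0000×20/26 = 1356.1538 rpm, dir flips to −; running = −1356.1538
Stage 2 [26T→82T]: ω = 1356.1538×26/82 = 430.0000 rpm, dir flips to +; running = +430.0000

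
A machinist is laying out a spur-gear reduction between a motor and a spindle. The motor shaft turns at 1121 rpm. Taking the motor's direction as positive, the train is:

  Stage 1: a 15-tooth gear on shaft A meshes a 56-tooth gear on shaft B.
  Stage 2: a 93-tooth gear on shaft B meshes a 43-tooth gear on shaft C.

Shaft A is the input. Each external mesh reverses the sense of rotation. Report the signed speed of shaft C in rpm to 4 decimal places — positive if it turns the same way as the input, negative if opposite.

Stage 1 [15T→56T]: ω = 1121.0000×15/56 = 300.2679 rpm, dir flips to −; running = −300.2679
Stage 2 [93T→43T]: ω = 300.2679×93/43 = 649.4165 rpm, dir flips to +; running = +649.4165

+649.4165 rpm (same as input, |ω| = 649.4165 rpm)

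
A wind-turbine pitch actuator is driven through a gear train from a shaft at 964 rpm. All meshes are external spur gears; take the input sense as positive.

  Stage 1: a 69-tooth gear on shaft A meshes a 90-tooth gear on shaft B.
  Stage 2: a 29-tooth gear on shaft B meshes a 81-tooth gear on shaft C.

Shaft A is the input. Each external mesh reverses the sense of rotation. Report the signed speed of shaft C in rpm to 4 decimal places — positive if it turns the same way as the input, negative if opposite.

+264.6041 rpm (same as input, |ω| = 264.6041 rpm)

Stage 1 [69T→90T]: ω = 964.0000×69/90 = 739.0667 rpm, dir flips to −; running = −739.0667
Stage 2 [29T→81T]: ω = 739.0667×29/81 = 264.6041 rpm, dir flips to +; running = +264.6041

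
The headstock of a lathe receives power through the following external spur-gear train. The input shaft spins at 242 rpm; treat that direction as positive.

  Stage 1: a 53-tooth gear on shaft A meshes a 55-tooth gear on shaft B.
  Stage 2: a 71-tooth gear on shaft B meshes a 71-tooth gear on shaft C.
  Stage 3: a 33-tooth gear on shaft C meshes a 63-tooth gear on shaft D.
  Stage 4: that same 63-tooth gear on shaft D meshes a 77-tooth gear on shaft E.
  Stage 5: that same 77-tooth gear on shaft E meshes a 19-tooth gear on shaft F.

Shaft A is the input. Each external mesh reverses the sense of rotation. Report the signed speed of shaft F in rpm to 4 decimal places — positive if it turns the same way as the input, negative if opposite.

Stage 1 [53T→55T]: ω = 242.0000×53/55 = 233.2000 rpm, dir flips to −; running = −233.2000
Stage 2 [71T→71T]: ω = 233.2000×71/71 = 233.2000 rpm, dir flips to +; running = +233.2000
Stage 3 [33T→63T]: ω = 233.2000×33/63 = 122.1524 rpm, dir flips to −; running = −122.1524
Stage 4 [63T→77T]: ω = 122.1524×63/77 = 99.9429 rpm, dir flips to +; running = +99.9429
Stage 5 [77T→19T]: ω = 99.9429×77/19 = 405.0316 rpm, dir flips to −; running = −405.0316

-405.0316 rpm (opposite to input, |ω| = 405.0316 rpm)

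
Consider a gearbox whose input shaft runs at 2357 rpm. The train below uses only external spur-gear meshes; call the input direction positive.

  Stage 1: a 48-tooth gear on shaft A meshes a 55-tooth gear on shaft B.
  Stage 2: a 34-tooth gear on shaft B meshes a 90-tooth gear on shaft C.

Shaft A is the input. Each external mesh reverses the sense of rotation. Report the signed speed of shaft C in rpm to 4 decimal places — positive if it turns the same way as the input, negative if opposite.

+777.0958 rpm (same as input, |ω| = 777.0958 rpm)

Stage 1 [48T→55T]: ω = 2357.0000×48/55 = 2057.0182 rpm, dir flips to −; running = −2057.0182
Stage 2 [34T→90T]: ω = 2057.0182×34/90 = 777.0958 rpm, dir flips to +; running = +777.0958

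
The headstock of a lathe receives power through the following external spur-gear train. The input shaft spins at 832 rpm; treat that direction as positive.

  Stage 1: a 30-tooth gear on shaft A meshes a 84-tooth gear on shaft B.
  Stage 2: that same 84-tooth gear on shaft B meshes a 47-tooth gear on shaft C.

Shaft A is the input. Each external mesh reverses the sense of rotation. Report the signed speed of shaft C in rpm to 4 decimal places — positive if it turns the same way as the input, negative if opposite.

Stage 1 [30T→84T]: ω = 832.0000×30/84 = 297.1429 rpm, dir flips to −; running = −297.1429
Stage 2 [84T→47T]: ω = 297.1429×84/47 = 531.0638 rpm, dir flips to +; running = +531.0638

+531.0638 rpm (same as input, |ω| = 531.0638 rpm)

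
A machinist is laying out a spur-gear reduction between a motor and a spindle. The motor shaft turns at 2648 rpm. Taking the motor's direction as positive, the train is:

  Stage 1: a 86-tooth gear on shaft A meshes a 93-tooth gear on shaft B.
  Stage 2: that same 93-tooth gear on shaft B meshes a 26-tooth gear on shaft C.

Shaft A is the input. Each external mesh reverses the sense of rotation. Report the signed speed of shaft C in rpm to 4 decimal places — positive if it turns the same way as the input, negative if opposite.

Stage 1 [86T→93T]: ω = 2648.0000×86/93 = 2448.6882 rpm, dir flips to −; running = −2448.6882
Stage 2 [93T→26T]: ω = 2448.6882×93/26 = 8758.7692 rpm, dir flips to +; running = +8758.7692

+8758.7692 rpm (same as input, |ω| = 8758.7692 rpm)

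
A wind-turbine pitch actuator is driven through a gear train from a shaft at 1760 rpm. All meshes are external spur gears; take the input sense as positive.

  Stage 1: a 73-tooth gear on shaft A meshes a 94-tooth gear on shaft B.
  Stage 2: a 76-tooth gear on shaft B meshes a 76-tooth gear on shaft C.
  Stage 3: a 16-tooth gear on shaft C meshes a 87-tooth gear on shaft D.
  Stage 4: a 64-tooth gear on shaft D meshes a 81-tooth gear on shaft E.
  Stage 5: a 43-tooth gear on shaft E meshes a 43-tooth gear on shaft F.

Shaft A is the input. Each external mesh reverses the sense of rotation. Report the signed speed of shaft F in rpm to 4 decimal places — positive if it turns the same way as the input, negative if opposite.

-198.6110 rpm (opposite to input, |ω| = 198.6110 rpm)

Stage 1 [73T→94T]: ω = 1760.0000×73/94 = 1366.8085 rpm, dir flips to −; running = −1366.8085
Stage 2 [76T→76T]: ω = 1366.8085×76/76 = 1366.8085 rpm, dir flips to +; running = +1366.8085
Stage 3 [16T→87T]: ω = 1366.8085×16/87 = 251.3671 rpm, dir flips to −; running = −251.3671
Stage 4 [64T→81T]: ω = 251.3671×64/81 = 198.6110 rpm, dir flips to +; running = +198.6110
Stage 5 [43T→43T]: ω = 198.6110×43/43 = 198.6110 rpm, dir flips to −; running = −198.6110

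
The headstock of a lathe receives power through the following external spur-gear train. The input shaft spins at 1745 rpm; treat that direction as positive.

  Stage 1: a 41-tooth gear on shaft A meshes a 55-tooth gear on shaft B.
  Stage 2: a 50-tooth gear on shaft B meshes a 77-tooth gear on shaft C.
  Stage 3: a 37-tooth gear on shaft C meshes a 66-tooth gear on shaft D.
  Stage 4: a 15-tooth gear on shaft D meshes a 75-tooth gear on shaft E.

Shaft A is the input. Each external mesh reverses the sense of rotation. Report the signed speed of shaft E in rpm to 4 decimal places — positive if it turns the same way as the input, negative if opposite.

+94.7073 rpm (same as input, |ω| = 94.7073 rpm)

Stage 1 [41T→55T]: ω = 1745.0000×41/55 = 1300.8182 rpm, dir flips to −; running = −1300.8182
Stage 2 [50T→77T]: ω = 1300.8182×50/77 = 844.6871 rpm, dir flips to +; running = +844.6871
Stage 3 [37T→66T]: ω = 844.6871×37/66 = 473.5367 rpm, dir flips to −; running = −473.5367
Stage 4 [15T→75T]: ω = 473.5367×15/75 = 94.7073 rpm, dir flips to +; running = +94.7073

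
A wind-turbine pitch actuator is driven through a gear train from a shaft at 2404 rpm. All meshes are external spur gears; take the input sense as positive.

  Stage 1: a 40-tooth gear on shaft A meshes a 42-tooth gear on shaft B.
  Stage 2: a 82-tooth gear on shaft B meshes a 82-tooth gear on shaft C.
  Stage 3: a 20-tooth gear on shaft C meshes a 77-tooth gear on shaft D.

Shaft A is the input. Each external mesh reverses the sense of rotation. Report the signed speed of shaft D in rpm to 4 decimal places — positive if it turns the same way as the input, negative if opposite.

-594.6815 rpm (opposite to input, |ω| = 594.6815 rpm)

Stage 1 [40T→42T]: ω = 2404.0000×40/42 = 2289.5238 rpm, dir flips to −; running = −2289.5238
Stage 2 [82T→82T]: ω = 2289.5238×82/82 = 2289.5238 rpm, dir flips to +; running = +2289.5238
Stage 3 [20T→77T]: ω = 2289.5238×20/77 = 594.6815 rpm, dir flips to −; running = −594.6815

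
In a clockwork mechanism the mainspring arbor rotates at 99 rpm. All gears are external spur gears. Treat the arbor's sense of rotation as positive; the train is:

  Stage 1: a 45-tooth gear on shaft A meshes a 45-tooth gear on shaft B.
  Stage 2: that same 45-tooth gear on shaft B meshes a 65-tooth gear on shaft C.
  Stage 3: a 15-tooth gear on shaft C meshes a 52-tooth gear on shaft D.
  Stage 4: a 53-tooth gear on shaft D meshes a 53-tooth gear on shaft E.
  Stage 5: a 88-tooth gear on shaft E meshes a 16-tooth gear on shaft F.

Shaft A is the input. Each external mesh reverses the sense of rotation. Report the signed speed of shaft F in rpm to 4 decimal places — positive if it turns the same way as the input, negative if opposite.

-108.7389 rpm (opposite to input, |ω| = 108.7389 rpm)

Stage 1 [45T→45T]: ω = 99.0000×45/45 = 99.0000 rpm, dir flips to −; running = −99.0000
Stage 2 [45T→65T]: ω = 99.0000×45/65 = 68.5385 rpm, dir flips to +; running = +68.5385
Stage 3 [15T→52T]: ω = 68.5385×15/52 = 19.7707 rpm, dir flips to −; running = −19.7707
Stage 4 [53T→53T]: ω = 19.7707×53/53 = 19.7707 rpm, dir flips to +; running = +19.7707
Stage 5 [88T→16T]: ω = 19.7707×88/16 = 108.7389 rpm, dir flips to −; running = −108.7389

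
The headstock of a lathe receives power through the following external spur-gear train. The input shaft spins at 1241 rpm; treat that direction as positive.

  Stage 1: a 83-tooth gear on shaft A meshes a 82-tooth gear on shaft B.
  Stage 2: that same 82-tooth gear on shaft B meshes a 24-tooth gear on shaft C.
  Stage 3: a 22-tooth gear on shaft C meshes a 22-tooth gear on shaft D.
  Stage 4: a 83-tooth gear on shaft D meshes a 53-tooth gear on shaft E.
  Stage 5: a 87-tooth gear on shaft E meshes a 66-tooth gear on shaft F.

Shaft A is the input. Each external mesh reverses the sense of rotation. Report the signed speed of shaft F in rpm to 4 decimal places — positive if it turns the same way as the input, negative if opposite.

Stage 1 [83T→82T]: ω = 1241.0000×83/82 = 1256.1341 rpm, dir flips to −; running = −1256.1341
Stage 2 [82T→24T]: ω = 1256.1341×82/24 = 4291.7917 rpm, dir flips to +; running = +4291.7917
Stage 3 [22T→22T]: ω = 4291.7917×22/22 = 4291.7917 rpm, dir flips to −; running = −4291.7917
Stage 4 [83T→53T]: ω = 4291.7917×83/53 = 6721.1077 rpm, dir flips to +; running = +6721.1077
Stage 5 [87T→66T]: ω = 6721.1077×87/66 = 8859.6420 rpm, dir flips to −; running = −8859.6420

-8859.6420 rpm (opposite to input, |ω| = 8859.6420 rpm)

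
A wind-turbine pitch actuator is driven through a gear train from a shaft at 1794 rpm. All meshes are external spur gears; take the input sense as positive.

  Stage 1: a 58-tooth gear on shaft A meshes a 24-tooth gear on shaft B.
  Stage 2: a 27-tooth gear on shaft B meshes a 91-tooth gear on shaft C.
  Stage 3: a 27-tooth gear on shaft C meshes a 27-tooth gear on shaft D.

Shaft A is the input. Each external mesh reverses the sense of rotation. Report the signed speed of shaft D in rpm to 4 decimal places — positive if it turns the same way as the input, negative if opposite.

-1286.3571 rpm (opposite to input, |ω| = 1286.3571 rpm)

Stage 1 [58T→24T]: ω = 1794.0000×58/24 = 4335.5000 rpm, dir flips to −; running = −4335.5000
Stage 2 [27T→91T]: ω = 4335.5000×27/91 = 1286.3571 rpm, dir flips to +; running = +1286.3571
Stage 3 [27T→27T]: ω = 1286.3571×27/27 = 1286.3571 rpm, dir flips to −; running = −1286.3571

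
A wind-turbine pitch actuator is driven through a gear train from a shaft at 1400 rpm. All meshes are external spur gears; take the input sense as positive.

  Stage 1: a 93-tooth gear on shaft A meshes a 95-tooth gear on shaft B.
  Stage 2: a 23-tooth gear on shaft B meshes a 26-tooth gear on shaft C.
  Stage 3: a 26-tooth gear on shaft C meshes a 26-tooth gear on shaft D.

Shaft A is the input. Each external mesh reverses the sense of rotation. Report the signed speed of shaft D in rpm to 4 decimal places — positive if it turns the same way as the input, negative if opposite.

-1212.3887 rpm (opposite to input, |ω| = 1212.3887 rpm)

Stage 1 [93T→95T]: ω = 1400.0000×93/95 = 1370.5263 rpm, dir flips to −; running = −1370.5263
Stage 2 [23T→26T]: ω = 1370.5263×23/26 = 1212.3887 rpm, dir flips to +; running = +1212.3887
Stage 3 [26T→26T]: ω = 1212.3887×26/26 = 1212.3887 rpm, dir flips to −; running = −1212.3887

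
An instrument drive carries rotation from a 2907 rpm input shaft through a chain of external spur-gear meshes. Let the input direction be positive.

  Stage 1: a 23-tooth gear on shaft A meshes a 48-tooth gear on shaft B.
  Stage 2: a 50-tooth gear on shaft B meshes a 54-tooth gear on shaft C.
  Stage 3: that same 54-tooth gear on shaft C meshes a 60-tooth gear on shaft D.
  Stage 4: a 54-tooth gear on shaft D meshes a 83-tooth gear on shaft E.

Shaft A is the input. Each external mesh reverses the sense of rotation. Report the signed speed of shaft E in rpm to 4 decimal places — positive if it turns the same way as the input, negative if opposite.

+755.2071 rpm (same as input, |ω| = 755.2071 rpm)

Stage 1 [23T→48T]: ω = 2907.0000×23/48 = 1392.9375 rpm, dir flips to −; running = −1392.9375
Stage 2 [50T→54T]: ω = 1392.9375×50/54 = 1289.7569 rpm, dir flips to +; running = +1289.7569
Stage 3 [54T→60T]: ω = 1289.7569×54/60 = 1160.7812 rpm, dir flips to −; running = −1160.7812
Stage 4 [54T→83T]: ω = 1160.7812×54/83 = 755.2071 rpm, dir flips to +; running = +755.2071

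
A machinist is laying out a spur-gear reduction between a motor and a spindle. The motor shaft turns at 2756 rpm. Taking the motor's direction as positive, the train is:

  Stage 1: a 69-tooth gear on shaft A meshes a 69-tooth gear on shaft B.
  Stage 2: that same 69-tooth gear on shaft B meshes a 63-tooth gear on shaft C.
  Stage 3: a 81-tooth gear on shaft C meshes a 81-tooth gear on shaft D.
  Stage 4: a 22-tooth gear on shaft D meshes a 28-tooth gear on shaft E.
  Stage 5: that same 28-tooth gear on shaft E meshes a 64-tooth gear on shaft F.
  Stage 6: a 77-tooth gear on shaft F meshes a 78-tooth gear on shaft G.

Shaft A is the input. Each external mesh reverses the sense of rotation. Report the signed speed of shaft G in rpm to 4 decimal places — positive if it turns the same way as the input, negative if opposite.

+1024.2986 rpm (same as input, |ω| = 1024.2986 rpm)

Stage 1 [69T→69T]: ω = 2756.0000×69/69 = 2756.0000 rpm, dir flips to −; running = −2756.0000
Stage 2 [69T→63T]: ω = 2756.0000×69/63 = 3018.4762 rpm, dir flips to +; running = +3018.4762
Stage 3 [81T→81T]: ω = 3018.4762×81/81 = 3018.4762 rpm, dir flips to −; running = −3018.4762
Stage 4 [22T→28T]: ω = 3018.4762×22/28 = 2371.6599 rpm, dir flips to +; running = +2371.6599
Stage 5 [28T→64T]: ω = 2371.6599×28/64 = 1037.6012 rpm, dir flips to −; running = −1037.6012
Stage 6 [77T→78T]: ω = 1037.6012×77/78 = 1024.2986 rpm, dir flips to +; running = +1024.2986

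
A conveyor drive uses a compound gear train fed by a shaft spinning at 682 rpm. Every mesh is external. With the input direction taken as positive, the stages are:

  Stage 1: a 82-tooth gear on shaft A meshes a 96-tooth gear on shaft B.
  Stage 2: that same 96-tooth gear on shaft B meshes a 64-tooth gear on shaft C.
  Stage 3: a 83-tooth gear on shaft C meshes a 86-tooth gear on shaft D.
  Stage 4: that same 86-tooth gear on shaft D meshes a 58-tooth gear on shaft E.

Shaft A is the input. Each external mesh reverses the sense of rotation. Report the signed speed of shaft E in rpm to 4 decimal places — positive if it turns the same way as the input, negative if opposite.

+1250.4558 rpm (same as input, |ω| = 1250.4558 rpm)

Stage 1 [82T→96T]: ω = 682.0000×82/96 = 582.5417 rpm, dir flips to −; running = −582.5417
Stage 2 [96T→64T]: ω = 582.5417×96/64 = 873.8125 rpm, dir flips to +; running = +873.8125
Stage 3 [83T→86T]: ω = 873.8125×83/86 = 843.3307 rpm, dir flips to −; running = −843.3307
Stage 4 [86T→58T]: ω = 843.3307×86/58 = 1250.4558 rpm, dir flips to +; running = +1250.4558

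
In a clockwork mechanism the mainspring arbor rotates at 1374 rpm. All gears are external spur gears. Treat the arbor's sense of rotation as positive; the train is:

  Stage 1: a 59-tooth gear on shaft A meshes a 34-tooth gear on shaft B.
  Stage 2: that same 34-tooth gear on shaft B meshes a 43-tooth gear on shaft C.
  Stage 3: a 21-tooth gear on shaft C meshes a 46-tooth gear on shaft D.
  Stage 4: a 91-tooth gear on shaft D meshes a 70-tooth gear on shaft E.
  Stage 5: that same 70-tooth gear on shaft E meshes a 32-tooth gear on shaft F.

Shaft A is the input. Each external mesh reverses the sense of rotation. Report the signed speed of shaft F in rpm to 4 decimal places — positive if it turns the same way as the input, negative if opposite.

-2447.5026 rpm (opposite to input, |ω| = 2447.5026 rpm)

Stage 1 [59T→34T]: ω = 1374.0000×59/34 = 2384.2941 rpm, dir flips to −; running = −2384.2941
Stage 2 [34T→43T]: ω = 2384.2941×34/43 = 1885.2558 rpm, dir flips to +; running = +1885.2558
Stage 3 [21T→46T]: ω = 1885.2558×21/46 = 860.6603 rpm, dir flips to −; running = −860.6603
Stage 4 [91T→70T]: ω = 860.6603×91/70 = 1118.8583 rpm, dir flips to +; running = +1118.8583
Stage 5 [70T→32T]: ω = 1118.8583×70/32 = 2447.5026 rpm, dir flips to −; running = −2447.5026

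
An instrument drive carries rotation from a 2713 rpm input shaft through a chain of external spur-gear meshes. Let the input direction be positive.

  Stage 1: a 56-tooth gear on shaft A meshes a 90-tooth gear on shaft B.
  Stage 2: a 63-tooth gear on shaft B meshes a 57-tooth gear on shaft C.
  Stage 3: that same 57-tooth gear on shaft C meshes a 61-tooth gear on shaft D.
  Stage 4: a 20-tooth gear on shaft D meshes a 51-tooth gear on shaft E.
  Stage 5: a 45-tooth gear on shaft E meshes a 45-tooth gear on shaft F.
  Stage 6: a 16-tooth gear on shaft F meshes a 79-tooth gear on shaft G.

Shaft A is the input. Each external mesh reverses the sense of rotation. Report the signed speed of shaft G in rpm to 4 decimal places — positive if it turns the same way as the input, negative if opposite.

+138.4710 rpm (same as input, |ω| = 138.4710 rpm)

Stage 1 [56T→90T]: ω = 2713.0000×56/90 = 1688.0889 rpm, dir flips to −; running = −1688.0889
Stage 2 [63T→57T]: ω = 1688.0889×63/57 = 1865.7825 rpm, dir flips to +; running = +1865.7825
Stage 3 [57T→61T]: ω = 1865.7825×57/61 = 1743.4361 rpm, dir flips to −; running = −1743.4361
Stage 4 [20T→51T]: ω = 1743.4361×20/51 = 683.7004 rpm, dir flips to +; running = +683.7004
Stage 5 [45T→45T]: ω = 683.7004×45/45 = 683.7004 rpm, dir flips to −; running = −683.7004
Stage 6 [16T→79T]: ω = 683.7004×16/79 = 138.4710 rpm, dir flips to +; running = +138.4710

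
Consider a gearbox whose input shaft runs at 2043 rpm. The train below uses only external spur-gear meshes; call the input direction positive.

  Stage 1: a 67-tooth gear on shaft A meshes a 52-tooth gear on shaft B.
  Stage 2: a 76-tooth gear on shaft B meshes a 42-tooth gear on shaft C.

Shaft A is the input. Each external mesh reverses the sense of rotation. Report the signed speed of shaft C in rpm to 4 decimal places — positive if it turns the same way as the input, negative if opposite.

Stage 1 [67T→52T]: ω = 2043.0000×67/52 = 2632.3269 rpm, dir flips to −; running = −2632.3269
Stage 2 [76T→42T]: ω = 2632.3269×76/42 = 4763.2582 rpm, dir flips to +; running = +4763.2582

+4763.2582 rpm (same as input, |ω| = 4763.2582 rpm)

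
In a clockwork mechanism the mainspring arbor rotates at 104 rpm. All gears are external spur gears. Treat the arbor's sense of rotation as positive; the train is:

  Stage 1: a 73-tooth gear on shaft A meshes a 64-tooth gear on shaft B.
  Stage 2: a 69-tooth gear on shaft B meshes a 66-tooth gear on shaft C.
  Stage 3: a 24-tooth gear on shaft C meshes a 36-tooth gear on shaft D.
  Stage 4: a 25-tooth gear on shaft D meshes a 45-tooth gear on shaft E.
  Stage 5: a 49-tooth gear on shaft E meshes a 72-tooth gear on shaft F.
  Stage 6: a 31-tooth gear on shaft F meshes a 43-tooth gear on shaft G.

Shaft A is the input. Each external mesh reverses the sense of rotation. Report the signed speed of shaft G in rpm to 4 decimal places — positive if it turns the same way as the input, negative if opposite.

+22.5359 rpm (same as input, |ω| = 22.5359 rpm)

Stage 1 [73T→64T]: ω = 104.0000×73/64 = 118.6250 rpm, dir flips to −; running = −118.6250
Stage 2 [69T→66T]: ω = 118.6250×69/66 = 124.0170 rpm, dir flips to +; running = +124.0170
Stage 3 [24T→36T]: ω = 124.0170×24/36 = 82.6780 rpm, dir flips to −; running = −82.6780
Stage 4 [25T→45T]: ω = 82.6780×25/45 = 45.9322 rpm, dir flips to +; running = +45.9322
Stage 5 [49T→72T]: ω = 45.9322×49/72 = 31.2594 rpm, dir flips to −; running = −31.2594
Stage 6 [31T→43T]: ω = 31.2594×31/43 = 22.5359 rpm, dir flips to +; running = +22.5359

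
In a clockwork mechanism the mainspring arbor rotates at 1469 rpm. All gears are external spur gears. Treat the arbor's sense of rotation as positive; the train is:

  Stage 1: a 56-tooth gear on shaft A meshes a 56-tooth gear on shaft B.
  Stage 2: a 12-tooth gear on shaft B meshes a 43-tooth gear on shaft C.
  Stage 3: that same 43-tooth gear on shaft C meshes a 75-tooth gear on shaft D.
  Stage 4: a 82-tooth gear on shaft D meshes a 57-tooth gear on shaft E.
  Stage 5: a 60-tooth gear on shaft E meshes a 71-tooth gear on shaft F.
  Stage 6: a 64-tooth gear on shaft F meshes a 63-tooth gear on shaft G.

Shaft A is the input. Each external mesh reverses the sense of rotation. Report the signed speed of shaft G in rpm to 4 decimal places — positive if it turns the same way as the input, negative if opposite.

Stage 1 [56T→56T]: ω = 1469.0000×56/56 = 1469.0000 rpm, dir flips to −; running = −1469.0000
Stage 2 [12T→43T]: ω = 1469.0000×12/43 = 409.9535 rpm, dir flips to +; running = +409.9535
Stage 3 [43T→75T]: ω = 409.9535×43/75 = 235.0400 rpm, dir flips to −; running = −235.0400
Stage 4 [82T→57T]: ω = 235.0400×82/57 = 338.1277 rpm, dir flips to +; running = +338.1277
Stage 5 [60T→71T]: ω = 338.1277×60/71 = 285.7417 rpm, dir flips to −; running = −285.7417
Stage 6 [64T→63T]: ω = 285.7417×64/63 = 290.2773 rpm, dir flips to +; running = +290.2773

+290.2773 rpm (same as input, |ω| = 290.2773 rpm)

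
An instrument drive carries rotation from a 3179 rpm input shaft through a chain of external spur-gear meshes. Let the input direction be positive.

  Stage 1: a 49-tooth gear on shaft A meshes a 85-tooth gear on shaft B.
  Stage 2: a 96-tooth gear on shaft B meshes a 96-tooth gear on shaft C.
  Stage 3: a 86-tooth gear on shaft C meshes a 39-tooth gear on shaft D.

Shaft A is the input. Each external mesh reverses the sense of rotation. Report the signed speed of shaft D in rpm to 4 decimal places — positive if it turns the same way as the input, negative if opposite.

-4041.1179 rpm (opposite to input, |ω| = 4041.1179 rpm)

Stage 1 [49T→85T]: ω = 3179.0000×49/85 = 1832.6000 rpm, dir flips to −; running = −1832.6000
Stage 2 [96T→96T]: ω = 1832.6000×96/96 = 1832.6000 rpm, dir flips to +; running = +1832.6000
Stage 3 [86T→39T]: ω = 1832.6000×86/39 = 4041.1179 rpm, dir flips to −; running = −4041.1179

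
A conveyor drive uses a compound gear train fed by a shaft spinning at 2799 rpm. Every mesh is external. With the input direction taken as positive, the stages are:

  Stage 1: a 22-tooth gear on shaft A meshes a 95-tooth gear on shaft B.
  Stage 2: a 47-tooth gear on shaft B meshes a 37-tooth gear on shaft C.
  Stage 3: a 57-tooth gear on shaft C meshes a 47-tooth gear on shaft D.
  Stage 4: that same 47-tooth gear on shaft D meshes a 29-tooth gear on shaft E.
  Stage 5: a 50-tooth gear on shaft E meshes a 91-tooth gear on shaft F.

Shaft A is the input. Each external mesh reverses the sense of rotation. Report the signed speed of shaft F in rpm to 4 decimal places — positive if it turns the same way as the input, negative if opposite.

Stage 1 [22T→95T]: ω = 2799.0000×22/95 = 648.1895 rpm, dir flips to −; running = −648.1895
Stage 2 [47T→37T]: ω = 648.1895×47/37 = 823.3758 rpm, dir flips to +; running = +823.3758
Stage 3 [57T→47T]: ω = 823.3758×57/47 = 998.5622 rpm, dir flips to −; running = −998.5622
Stage 4 [47T→29T]: ω = 998.5622×47/29 = 1618.3594 rpm, dir flips to +; running = +1618.3594
Stage 5 [50T→91T]: ω = 1618.3594×50/91 = 889.2084 rpm, dir flips to −; running = −889.2084

-889.2084 rpm (opposite to input, |ω| = 889.2084 rpm)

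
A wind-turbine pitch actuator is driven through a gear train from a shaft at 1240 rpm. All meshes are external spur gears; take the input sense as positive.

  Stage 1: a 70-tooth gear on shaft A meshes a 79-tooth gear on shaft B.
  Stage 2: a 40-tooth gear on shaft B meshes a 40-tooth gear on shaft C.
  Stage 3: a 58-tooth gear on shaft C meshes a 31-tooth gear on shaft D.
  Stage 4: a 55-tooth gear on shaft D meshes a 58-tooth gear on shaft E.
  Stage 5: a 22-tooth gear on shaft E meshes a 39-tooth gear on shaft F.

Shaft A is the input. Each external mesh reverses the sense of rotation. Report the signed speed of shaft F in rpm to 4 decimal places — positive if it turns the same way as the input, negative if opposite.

-1099.6430 rpm (opposite to input, |ω| = 1099.6430 rpm)

Stage 1 [70T→79T]: ω = 1240.0000×70/79 = 1098.7342 rpm, dir flips to −; running = −1098.7342
Stage 2 [40T→40T]: ω = 1098.7342×40/40 = 1098.7342 rpm, dir flips to +; running = +1098.7342
Stage 3 [58T→31T]: ω = 1098.7342×58/31 = 2055.6962 rpm, dir flips to −; running = −2055.6962
Stage 4 [55T→58T]: ω = 2055.6962×55/58 = 1949.3671 rpm, dir flips to +; running = +1949.3671
Stage 5 [22T→39T]: ω = 1949.3671×22/39 = 1099.6430 rpm, dir flips to −; running = −1099.6430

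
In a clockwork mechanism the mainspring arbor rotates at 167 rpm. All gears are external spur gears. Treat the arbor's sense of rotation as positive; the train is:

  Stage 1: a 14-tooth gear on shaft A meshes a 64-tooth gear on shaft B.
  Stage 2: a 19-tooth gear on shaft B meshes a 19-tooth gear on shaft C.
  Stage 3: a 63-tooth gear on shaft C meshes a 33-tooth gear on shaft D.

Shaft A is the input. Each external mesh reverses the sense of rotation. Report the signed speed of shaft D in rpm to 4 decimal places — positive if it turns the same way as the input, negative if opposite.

Stage 1 [14T→64T]: ω = 167.0000×14/64 = 36.5312 rpm, dir flips to −; running = −36.5312
Stage 2 [19T→19T]: ω = 36.5312×19/19 = 36.5312 rpm, dir flips to +; running = +36.5312
Stage 3 [63T→33T]: ω = 36.5312×63/33 = 69.7415 rpm, dir flips to −; running = −69.7415

-69.7415 rpm (opposite to input, |ω| = 69.7415 rpm)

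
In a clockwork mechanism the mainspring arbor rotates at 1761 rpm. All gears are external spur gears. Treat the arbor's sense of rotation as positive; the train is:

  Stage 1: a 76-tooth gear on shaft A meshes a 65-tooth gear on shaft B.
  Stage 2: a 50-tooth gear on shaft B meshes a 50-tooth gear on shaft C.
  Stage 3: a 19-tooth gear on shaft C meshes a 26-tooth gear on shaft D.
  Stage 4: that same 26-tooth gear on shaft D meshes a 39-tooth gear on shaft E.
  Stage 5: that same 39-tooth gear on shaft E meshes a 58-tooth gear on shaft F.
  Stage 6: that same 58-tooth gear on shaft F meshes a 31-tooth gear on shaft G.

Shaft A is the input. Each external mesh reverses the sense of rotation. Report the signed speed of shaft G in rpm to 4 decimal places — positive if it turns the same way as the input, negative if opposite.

Stage 1 [76T→65T]: ω = 1761.0000×76/65 = 2059.0154 rpm, dir flips to −; running = −2059.0154
Stage 2 [50T→50T]: ω = 2059.0154×50/50 = 2059.0154 rpm, dir flips to +; running = +2059.0154
Stage 3 [19T→26T]: ω = 2059.0154×19/26 = 1504.6651 rpm, dir flips to −; running = −1504.6651
Stage 4 [26T→39T]: ω = 1504.6651×26/39 = 1003.1101 rpm, dir flips to +; running = +1003.1101
Stage 5 [39T→58T]: ω = 1003.1101×39/58 = 674.5050 rpm, dir flips to −; running = −674.5050
Stage 6 [58T→31T]: ω = 674.5050×58/31 = 1261.9772 rpm, dir flips to +; running = +1261.9772

+1261.9772 rpm (same as input, |ω| = 1261.9772 rpm)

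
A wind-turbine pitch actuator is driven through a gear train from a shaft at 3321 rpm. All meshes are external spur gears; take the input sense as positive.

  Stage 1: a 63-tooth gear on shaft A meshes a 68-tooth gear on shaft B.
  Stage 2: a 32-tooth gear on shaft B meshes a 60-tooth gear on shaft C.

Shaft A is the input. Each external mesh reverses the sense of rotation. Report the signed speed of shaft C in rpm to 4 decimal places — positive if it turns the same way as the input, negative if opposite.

+1640.9647 rpm (same as input, |ω| = 1640.9647 rpm)

Stage 1 [63T→68T]: ω = 3321.0000×63/68 = 3076.8088 rpm, dir flips to −; running = −3076.8088
Stage 2 [32T→60T]: ω = 3076.8088×32/60 = 1640.9647 rpm, dir flips to +; running = +1640.9647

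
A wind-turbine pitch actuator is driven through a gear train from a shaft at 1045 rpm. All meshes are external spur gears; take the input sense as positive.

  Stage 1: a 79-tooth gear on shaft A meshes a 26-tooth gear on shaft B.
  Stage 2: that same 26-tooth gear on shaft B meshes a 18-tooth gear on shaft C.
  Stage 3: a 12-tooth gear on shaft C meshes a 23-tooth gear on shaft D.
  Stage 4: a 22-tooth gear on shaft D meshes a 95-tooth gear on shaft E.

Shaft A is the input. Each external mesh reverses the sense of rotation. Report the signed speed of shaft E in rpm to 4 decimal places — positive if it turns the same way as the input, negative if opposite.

Stage 1 [79T→26T]: ω = 1045.0000×79/26 = 3175.1923 rpm, dir flips to −; running = −3175.1923
Stage 2 [26T→18T]: ω = 3175.1923×26/18 = 4586.3889 rpm, dir flips to +; running = +4586.3889
Stage 3 [12T→23T]: ω = 4586.3889×12/23 = 2392.8986 rpm, dir flips to −; running = −2392.8986
Stage 4 [22T→95T]: ω = 2392.8986×22/95 = 554.1449 rpm, dir flips to +; running = +554.1449

+554.1449 rpm (same as input, |ω| = 554.1449 rpm)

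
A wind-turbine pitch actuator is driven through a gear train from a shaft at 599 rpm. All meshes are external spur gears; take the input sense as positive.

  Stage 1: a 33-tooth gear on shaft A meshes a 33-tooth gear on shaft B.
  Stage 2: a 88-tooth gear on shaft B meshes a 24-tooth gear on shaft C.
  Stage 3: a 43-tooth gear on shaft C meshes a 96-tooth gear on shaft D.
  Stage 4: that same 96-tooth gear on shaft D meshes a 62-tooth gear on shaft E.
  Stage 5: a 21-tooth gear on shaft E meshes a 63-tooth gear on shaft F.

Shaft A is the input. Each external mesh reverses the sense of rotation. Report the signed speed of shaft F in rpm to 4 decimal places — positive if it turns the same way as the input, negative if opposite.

Stage 1 [33T→33T]: ω = 599.0000×33/33 = 599.0000 rpm, dir flips to −; running = −599.0000
Stage 2 [88T→24T]: ω = 599.0000×88/24 = 2196.3333 rpm, dir flips to +; running = +2196.3333
Stage 3 [43T→96T]: ω = 2196.3333×43/96 = 983.7743 rpm, dir flips to −; running = −983.7743
Stage 4 [96T→62T]: ω = 983.7743×96/62 = 1523.2634 rpm, dir flips to +; running = +1523.2634
Stage 5 [21T→63T]: ω = 1523.2634×21/63 = 507.7545 rpm, dir flips to −; running = −507.7545

-507.7545 rpm (opposite to input, |ω| = 507.7545 rpm)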